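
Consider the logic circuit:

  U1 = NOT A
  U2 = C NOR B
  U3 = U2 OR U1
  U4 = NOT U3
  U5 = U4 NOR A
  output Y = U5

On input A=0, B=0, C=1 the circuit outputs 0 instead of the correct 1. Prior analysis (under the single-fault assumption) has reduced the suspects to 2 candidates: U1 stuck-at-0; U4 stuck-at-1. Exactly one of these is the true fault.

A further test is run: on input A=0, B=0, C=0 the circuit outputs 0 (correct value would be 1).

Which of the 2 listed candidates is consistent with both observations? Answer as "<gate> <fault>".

U4 stuck-at-1

Evaluate each candidate on input A=0, B=0, C=0:
  U1 stuck-at-0: U1=0 [stuck-at-0], U2=1, U3=1, U4=0, U5=1 → 1 — eliminated
  U4 stuck-at-1: U1=1, U2=1, U3=1, U4=1 [stuck-at-1], U5=0 → 0 — matches
Only U4 stuck-at-1 reproduces the observed 0.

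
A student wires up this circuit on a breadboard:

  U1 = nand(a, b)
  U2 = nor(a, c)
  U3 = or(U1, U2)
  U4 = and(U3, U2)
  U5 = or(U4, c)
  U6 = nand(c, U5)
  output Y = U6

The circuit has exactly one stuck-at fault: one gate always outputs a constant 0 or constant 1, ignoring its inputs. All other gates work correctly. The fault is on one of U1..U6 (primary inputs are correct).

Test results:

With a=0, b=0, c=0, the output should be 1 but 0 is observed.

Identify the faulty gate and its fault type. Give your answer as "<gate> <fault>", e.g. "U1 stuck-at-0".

Fault-free values for test 1 (a=0, b=0, c=0): U1=1, U2=1, U3=1, U4=1, U5=1, U6=1, giving Y=1. Observed 0.
Test 1: faults giving observed 0 are {U6 stuck-at-0}.
Only U6 stuck-at-0 is consistent with every test.

U6 stuck-at-0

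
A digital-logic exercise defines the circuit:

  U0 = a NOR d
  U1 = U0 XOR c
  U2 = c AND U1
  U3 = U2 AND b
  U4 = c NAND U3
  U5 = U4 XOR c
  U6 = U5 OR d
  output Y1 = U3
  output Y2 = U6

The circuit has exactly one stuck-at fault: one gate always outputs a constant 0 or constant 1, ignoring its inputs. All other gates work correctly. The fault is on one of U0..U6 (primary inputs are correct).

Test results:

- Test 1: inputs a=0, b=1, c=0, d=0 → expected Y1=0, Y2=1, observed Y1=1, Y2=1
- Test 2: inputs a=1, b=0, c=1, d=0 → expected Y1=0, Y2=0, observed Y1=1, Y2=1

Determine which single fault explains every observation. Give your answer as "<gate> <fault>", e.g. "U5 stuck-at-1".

Fault-free values for test 1 (a=0, b=1, c=0, d=0): U0=1, U1=1, U2=0, U3=0, U4=1, U5=1, U6=1, giving Y1=0, Y2=1. Observed Y1=1, Y2=1.
Test 1: faults giving observed Y1=1, Y2=1 are {U2 stuck-at-1, U3 stuck-at-1}.
Test 2 (a=1, b=0, c=1, d=0): fault-free U0=0, U1=1, U2=1, U3=0, U4=1, U5=0, U6=0 → Y1=0, Y2=0; observed Y1=1, Y2=1. Eliminates U2 stuck-at-1.
Only U3 stuck-at-1 is consistent with every test.

U3 stuck-at-1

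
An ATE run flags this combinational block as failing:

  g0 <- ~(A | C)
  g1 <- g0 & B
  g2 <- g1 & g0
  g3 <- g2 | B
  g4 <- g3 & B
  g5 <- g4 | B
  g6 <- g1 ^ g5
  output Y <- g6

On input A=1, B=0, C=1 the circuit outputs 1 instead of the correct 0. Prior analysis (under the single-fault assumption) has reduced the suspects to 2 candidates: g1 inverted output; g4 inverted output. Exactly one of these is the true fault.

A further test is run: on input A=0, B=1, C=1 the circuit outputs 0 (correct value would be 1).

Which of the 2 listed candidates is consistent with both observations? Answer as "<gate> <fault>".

g1 inverted output

Evaluate each candidate on input A=0, B=1, C=1:
  g1 inverted output: g0=0, g1=1 [inverted output], g2=0, g3=1, g4=1, g5=1, g6=0 → 0 — matches
  g4 inverted output: g0=0, g1=0, g2=0, g3=1, g4=0 [inverted output], g5=1, g6=1 → 1 — eliminated
Only g1 inverted output reproduces the observed 0.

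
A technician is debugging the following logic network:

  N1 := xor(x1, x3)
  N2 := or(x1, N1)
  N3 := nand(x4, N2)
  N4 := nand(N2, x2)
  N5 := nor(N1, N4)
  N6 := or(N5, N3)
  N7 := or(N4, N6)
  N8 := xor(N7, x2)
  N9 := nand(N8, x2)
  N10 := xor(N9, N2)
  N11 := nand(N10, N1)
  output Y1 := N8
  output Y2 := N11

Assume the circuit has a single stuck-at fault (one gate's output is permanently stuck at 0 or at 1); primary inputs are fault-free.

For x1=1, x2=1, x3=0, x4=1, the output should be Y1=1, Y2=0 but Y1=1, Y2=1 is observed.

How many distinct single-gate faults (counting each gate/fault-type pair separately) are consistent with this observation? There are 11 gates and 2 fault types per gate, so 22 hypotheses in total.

3

Fault-free: N1=1, N2=1, N3=0, N4=0, N5=0, N6=0, N7=0, N8=1, N9=0, N10=1, N11=0 → Y1=1, Y2=0. Observed Y1=1, Y2=1.
  N1: none of the 2 fault types match ✗
  N2: none of the 2 fault types match ✗
  N3: none of the 2 fault types match ✗
  N4: none of the 2 fault types match ✗
  N5: none of the 2 fault types match ✗
  N6: none of the 2 fault types match ✗
  N7: none of the 2 fault types match ✗
  N8: none of the 2 fault types match ✗
  N9: stuck-at-1 ✓; others ✗
  N10: stuck-at-0 ✓; others ✗
  N11: stuck-at-1 ✓; others ✗
Consistent faults: {N9 stuck-at-1, N10 stuck-at-0, N11 stuck-at-1} — 3 in all.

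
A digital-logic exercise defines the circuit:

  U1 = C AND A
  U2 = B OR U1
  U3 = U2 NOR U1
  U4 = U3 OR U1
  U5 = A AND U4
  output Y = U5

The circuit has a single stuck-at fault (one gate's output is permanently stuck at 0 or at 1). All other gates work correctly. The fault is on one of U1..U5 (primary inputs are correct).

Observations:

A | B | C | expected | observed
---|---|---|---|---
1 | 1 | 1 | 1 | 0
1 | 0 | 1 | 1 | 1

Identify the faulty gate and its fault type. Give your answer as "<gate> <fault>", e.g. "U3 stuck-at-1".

Fault-free values for test 1 (A=1, B=1, C=1): U1=1, U2=1, U3=0, U4=1, U5=1, giving Y=1. Observed 0.
Test 1: faults giving observed 0 are {U1 stuck-at-0, U4 stuck-at-0, U5 stuck-at-0}.
Test 2 (A=1, B=0, C=1): fault-free U1=1, U2=1, U3=0, U4=1, U5=1 → 1; observed 1. Eliminates U4 stuck-at-0, U5 stuck-at-0.
Only U1 stuck-at-0 is consistent with every test.

U1 stuck-at-0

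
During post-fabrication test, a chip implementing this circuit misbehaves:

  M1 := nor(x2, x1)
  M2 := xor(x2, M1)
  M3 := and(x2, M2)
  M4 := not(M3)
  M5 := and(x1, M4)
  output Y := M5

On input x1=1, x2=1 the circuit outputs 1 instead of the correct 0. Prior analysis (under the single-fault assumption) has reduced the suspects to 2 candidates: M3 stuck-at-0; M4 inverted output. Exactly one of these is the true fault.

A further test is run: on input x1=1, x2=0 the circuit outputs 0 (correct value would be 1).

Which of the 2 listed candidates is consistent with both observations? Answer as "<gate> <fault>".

M4 inverted output

Evaluate each candidate on input x1=1, x2=0:
  M3 stuck-at-0: M1=0, M2=0, M3=0 [stuck-at-0], M4=1, M5=1 → 1 — eliminated
  M4 inverted output: M1=0, M2=0, M3=0, M4=0 [inverted output], M5=0 → 0 — matches
Only M4 inverted output reproduces the observed 0.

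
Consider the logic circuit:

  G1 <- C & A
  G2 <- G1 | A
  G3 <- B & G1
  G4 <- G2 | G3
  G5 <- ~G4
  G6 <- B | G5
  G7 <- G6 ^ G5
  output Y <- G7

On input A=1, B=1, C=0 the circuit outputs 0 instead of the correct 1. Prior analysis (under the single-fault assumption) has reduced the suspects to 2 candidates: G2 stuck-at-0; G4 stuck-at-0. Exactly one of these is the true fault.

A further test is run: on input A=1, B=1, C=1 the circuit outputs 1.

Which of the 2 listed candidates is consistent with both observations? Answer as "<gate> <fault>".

G2 stuck-at-0

Evaluate each candidate on input A=1, B=1, C=1:
  G2 stuck-at-0: G1=1, G2=0 [stuck-at-0], G3=1, G4=1, G5=0, G6=1, G7=1 → 1 — matches
  G4 stuck-at-0: G1=1, G2=1, G3=1, G4=0 [stuck-at-0], G5=1, G6=1, G7=0 → 0 — eliminated
Only G2 stuck-at-0 reproduces the observed 1.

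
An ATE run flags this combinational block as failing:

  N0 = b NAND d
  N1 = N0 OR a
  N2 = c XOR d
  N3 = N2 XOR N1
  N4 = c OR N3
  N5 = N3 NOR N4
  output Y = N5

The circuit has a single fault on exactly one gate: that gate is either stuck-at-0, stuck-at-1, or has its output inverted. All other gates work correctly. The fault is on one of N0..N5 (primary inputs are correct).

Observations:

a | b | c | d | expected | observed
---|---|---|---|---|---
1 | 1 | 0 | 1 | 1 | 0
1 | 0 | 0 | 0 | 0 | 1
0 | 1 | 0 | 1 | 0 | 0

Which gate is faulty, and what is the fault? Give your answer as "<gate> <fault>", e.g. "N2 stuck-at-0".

N1 stuck-at-0

Fault-free values for test 1 (a=1, b=1, c=0, d=1): N0=0, N1=1, N2=1, N3=0, N4=0, N5=1, giving Y=1. Observed 0.
Test 1: faults giving observed 0 are {N1 stuck-at-0, N1 inverted output, N2 stuck-at-0, N2 inverted output, N3 stuck-at-1, N3 inverted output, N4 stuck-at-1, N4 inverted output, N5 stuck-at-0, N5 inverted output}.
Test 2 (a=1, b=0, c=0, d=0): fault-free N0=1, N1=1, N2=0, N3=1, N4=1, N5=0 → 0; observed 1. Eliminates N2 stuck-at-0, N3 stuck-at-1, N4 stuck-at-1, N4 inverted output, N5 stuck-at-0.
Test 3 (a=0, b=1, c=0, d=1): fault-free N0=0, N1=0, N2=1, N3=1, N4=1, N5=0 → 0; observed 0. Eliminates N1 inverted output, N2 inverted output, N3 inverted output, N5 inverted output.
Only N1 stuck-at-0 is consistent with every test.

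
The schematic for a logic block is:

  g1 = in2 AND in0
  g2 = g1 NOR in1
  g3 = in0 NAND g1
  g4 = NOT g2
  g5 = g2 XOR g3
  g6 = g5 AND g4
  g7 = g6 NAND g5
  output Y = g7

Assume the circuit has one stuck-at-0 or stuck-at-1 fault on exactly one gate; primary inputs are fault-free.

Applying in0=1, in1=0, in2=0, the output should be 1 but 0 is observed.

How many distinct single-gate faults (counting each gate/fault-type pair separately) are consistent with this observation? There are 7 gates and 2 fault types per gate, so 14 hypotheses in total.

2

Fault-free: g1=0, g2=1, g3=1, g4=0, g5=0, g6=0, g7=1 → 1. Observed 0.
  g1 stuck-at-0: output 1 ✗
  g1 stuck-at-1: output 1 ✗
  g2 stuck-at-0: output 0 ✓
  g2 stuck-at-1: output 1 ✗
  g3 stuck-at-0: output 1 ✗
  g3 stuck-at-1: output 1 ✗
  g4 stuck-at-0: output 1 ✗
  g4 stuck-at-1: output 1 ✗
  g5 stuck-at-0: output 1 ✗
  g5 stuck-at-1: output 1 ✗
  g6 stuck-at-0: output 1 ✗
  g6 stuck-at-1: output 1 ✗
  g7 stuck-at-0: output 0 ✓
  g7 stuck-at-1: output 1 ✗
Consistent faults: {g2 stuck-at-0, g7 stuck-at-0} — 2 in all.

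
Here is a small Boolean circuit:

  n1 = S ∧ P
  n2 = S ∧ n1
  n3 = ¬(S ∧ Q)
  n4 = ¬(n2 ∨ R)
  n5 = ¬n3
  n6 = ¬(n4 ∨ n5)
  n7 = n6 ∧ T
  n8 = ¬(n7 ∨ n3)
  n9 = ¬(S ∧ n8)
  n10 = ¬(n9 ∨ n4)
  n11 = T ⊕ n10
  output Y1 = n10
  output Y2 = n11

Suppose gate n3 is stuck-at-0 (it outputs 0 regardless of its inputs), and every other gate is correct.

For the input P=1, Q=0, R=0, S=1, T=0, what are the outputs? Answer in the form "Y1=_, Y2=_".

Propagate with n3 forced: n1=1, n2=1, n3=0 [stuck-at-0], n4=0, n5=1, n6=0, n7=0, n8=1, n9=0, n10=1, n11=1.
So the outputs are Y1=1, Y2=1. (Without the fault they would be Y1=0, Y2=0.)

Y1=1, Y2=1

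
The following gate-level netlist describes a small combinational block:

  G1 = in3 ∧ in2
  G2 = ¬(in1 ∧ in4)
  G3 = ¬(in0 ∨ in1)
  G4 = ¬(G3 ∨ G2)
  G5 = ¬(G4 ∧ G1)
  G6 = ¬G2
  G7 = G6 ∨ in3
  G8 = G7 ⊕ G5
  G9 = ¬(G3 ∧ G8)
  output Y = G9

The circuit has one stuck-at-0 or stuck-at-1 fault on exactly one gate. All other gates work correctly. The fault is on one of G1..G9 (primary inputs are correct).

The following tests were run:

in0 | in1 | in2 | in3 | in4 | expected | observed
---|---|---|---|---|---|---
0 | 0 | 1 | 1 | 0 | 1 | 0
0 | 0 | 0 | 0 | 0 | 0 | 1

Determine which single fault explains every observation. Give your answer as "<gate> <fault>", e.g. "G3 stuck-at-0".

Fault-free values for test 1 (in0=0, in1=0, in2=1, in3=1, in4=0): G1=1, G2=1, G3=1, G4=0, G5=1, G6=0, G7=1, G8=0, G9=1, giving Y=1. Observed 0.
Test 1: faults giving observed 0 are {G4 stuck-at-1, G5 stuck-at-0, G7 stuck-at-0, G8 stuck-at-1, G9 stuck-at-0}.
Test 2 (in0=0, in1=0, in2=0, in3=0, in4=0): fault-free G1=0, G2=1, G3=1, G4=0, G5=1, G6=0, G7=0, G8=1, G9=0 → 0; observed 1. Eliminates G4 stuck-at-1, G7 stuck-at-0, G8 stuck-at-1, G9 stuck-at-0.
Only G5 stuck-at-0 is consistent with every test.

G5 stuck-at-0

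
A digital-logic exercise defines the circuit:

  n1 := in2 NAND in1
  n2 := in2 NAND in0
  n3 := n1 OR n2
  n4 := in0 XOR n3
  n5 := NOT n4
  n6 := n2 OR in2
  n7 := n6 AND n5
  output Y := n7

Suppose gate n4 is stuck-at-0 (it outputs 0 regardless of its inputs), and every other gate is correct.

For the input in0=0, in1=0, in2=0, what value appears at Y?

1

Propagate with n4 forced: n1=1, n2=1, n3=1, n4=0 [stuck-at-0], n5=1, n6=1, n7=1.
So Y = 1. (Without the fault it would be 0.)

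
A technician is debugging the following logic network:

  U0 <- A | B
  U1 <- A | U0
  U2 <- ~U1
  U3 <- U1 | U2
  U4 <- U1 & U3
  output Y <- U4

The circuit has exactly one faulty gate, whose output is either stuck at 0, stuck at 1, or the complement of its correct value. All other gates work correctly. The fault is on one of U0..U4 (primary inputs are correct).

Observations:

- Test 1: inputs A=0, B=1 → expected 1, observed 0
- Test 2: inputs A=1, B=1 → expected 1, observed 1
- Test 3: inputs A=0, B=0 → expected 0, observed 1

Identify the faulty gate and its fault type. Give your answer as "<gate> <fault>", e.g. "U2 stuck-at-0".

U0 inverted output

Fault-free values for test 1 (A=0, B=1): U0=1, U1=1, U2=0, U3=1, U4=1, giving Y=1. Observed 0.
Test 1: faults giving observed 0 are {U0 stuck-at-0, U0 inverted output, U1 stuck-at-0, U1 inverted output, U3 stuck-at-0, U3 inverted output, U4 stuck-at-0, U4 inverted output}.
Test 2 (A=1, B=1): fault-free U0=1, U1=1, U2=0, U3=1, U4=1 → 1; observed 1. Eliminates U1 stuck-at-0, U1 inverted output, U3 stuck-at-0, U3 inverted output, U4 stuck-at-0, U4 inverted output.
Test 3 (A=0, B=0): fault-free U0=0, U1=0, U2=1, U3=1, U4=0 → 0; observed 1. Eliminates U0 stuck-at-0.
Only U0 inverted output is consistent with every test.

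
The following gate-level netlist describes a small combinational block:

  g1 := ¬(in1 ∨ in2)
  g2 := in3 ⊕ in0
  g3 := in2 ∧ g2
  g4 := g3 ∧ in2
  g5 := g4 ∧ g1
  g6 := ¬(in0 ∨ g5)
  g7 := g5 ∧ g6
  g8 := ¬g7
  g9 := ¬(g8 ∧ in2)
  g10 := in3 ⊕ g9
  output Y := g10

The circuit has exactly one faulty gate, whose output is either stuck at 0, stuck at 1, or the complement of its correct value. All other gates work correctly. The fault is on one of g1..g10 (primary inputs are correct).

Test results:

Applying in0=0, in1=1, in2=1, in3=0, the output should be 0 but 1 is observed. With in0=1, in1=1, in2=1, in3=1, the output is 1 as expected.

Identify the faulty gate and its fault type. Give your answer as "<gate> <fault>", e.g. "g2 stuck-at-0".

g10 stuck-at-1

Fault-free values for test 1 (in0=0, in1=1, in2=1, in3=0): g1=0, g2=0, g3=0, g4=0, g5=0, g6=1, g7=0, g8=1, g9=0, g10=0, giving Y=0. Observed 1.
Test 1: faults giving observed 1 are {g7 stuck-at-1, g7 inverted output, g8 stuck-at-0, g8 inverted output, g9 stuck-at-1, g9 inverted output, g10 stuck-at-1, g10 inverted output}.
Test 2 (in0=1, in1=1, in2=1, in3=1): fault-free g1=0, g2=0, g3=0, g4=0, g5=0, g6=0, g7=0, g8=1, g9=0, g10=1 → 1; observed 1. Eliminates g7 stuck-at-1, g7 inverted output, g8 stuck-at-0, g8 inverted output, g9 stuck-at-1, g9 inverted output, g10 inverted output.
Only g10 stuck-at-1 is consistent with every test.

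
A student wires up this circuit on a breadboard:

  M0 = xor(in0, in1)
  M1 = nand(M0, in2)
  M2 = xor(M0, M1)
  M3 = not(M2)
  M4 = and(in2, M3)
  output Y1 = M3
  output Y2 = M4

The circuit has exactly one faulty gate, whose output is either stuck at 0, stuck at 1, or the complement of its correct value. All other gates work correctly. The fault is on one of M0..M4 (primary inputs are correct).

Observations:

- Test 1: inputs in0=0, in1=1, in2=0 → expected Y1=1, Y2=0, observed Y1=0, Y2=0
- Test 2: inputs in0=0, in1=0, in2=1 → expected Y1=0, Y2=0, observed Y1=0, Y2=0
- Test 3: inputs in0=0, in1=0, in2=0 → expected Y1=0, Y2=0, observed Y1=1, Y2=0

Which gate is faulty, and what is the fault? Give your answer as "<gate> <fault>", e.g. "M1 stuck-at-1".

M0 inverted output

Fault-free values for test 1 (in0=0, in1=1, in2=0): M0=1, M1=1, M2=0, M3=1, M4=0, giving Y1=1, Y2=0. Observed Y1=0, Y2=0.
Test 1: faults giving observed Y1=0, Y2=0 are {M0 stuck-at-0, M0 inverted output, M1 stuck-at-0, M1 inverted output, M2 stuck-at-1, M2 inverted output, M3 stuck-at-0, M3 inverted output}.
Test 2 (in0=0, in1=0, in2=1): fault-free M0=0, M1=1, M2=1, M3=0, M4=0 → Y1=0, Y2=0; observed Y1=0, Y2=0. Eliminates M1 stuck-at-0, M1 inverted output, M2 inverted output, M3 inverted output.
Test 3 (in0=0, in1=0, in2=0): fault-free M0=0, M1=1, M2=1, M3=0, M4=0 → Y1=0, Y2=0; observed Y1=1, Y2=0. Eliminates M0 stuck-at-0, M2 stuck-at-1, M3 stuck-at-0.
Only M0 inverted output is consistent with every test.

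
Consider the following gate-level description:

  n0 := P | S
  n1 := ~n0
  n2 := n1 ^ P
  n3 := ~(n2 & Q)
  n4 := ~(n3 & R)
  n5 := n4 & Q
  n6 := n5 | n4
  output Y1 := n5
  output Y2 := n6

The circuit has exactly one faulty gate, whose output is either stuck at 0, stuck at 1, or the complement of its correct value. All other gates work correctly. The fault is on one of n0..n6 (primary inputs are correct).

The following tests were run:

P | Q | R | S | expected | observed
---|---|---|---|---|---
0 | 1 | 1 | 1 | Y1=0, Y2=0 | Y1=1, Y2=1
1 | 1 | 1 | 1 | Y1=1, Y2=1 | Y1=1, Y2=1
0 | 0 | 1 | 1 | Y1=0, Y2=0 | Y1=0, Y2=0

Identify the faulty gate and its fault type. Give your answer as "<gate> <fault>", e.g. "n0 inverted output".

Fault-free values for test 1 (P=0, Q=1, R=1, S=1): n0=1, n1=0, n2=0, n3=1, n4=0, n5=0, n6=0, giving Y1=0, Y2=0. Observed Y1=1, Y2=1.
Test 1: faults giving observed Y1=1, Y2=1 are {n0 stuck-at-0, n0 inverted output, n1 stuck-at-1, n1 inverted output, n2 stuck-at-1, n2 inverted output, n3 stuck-at-0, n3 inverted output, n4 stuck-at-1, n4 inverted output, n5 stuck-at-1, n5 inverted output}.
Test 2 (P=1, Q=1, R=1, S=1): fault-free n0=1, n1=0, n2=1, n3=0, n4=1, n5=1, n6=1 → Y1=1, Y2=1; observed Y1=1, Y2=1. Eliminates n0 stuck-at-0, n0 inverted output, n1 stuck-at-1, n1 inverted output, n2 inverted output, n3 inverted output, n4 inverted output, n5 inverted output.
Test 3 (P=0, Q=0, R=1, S=1): fault-free n0=1, n1=0, n2=0, n3=1, n4=0, n5=0, n6=0 → Y1=0, Y2=0; observed Y1=0, Y2=0. Eliminates n3 stuck-at-0, n4 stuck-at-1, n5 stuck-at-1.
Only n2 stuck-at-1 is consistent with every test.

n2 stuck-at-1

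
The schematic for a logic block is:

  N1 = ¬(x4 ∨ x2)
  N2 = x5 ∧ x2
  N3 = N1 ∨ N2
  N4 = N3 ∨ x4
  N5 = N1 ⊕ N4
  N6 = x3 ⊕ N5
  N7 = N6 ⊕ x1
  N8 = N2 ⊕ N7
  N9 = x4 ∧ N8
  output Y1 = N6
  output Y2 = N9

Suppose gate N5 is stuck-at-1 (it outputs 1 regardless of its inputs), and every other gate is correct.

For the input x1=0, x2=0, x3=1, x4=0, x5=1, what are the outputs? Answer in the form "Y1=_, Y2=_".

Y1=0, Y2=0

Propagate with N5 forced: N1=1, N2=0, N3=1, N4=1, N5=1 [stuck-at-1], N6=0, N7=0, N8=0, N9=0.
So the outputs are Y1=0, Y2=0. (Without the fault they would be Y1=1, Y2=0.)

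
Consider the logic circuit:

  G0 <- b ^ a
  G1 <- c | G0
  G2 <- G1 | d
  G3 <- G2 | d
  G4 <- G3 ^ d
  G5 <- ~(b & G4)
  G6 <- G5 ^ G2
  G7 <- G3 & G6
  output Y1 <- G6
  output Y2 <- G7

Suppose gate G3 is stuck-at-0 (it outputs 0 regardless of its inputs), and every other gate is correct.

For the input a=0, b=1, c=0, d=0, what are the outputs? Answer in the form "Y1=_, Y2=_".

Propagate with G3 forced: G0=1, G1=1, G2=1, G3=0 [stuck-at-0], G4=0, G5=1, G6=0, G7=0.
So the outputs are Y1=0, Y2=0. (Without the fault they would be Y1=1, Y2=1.)

Y1=0, Y2=0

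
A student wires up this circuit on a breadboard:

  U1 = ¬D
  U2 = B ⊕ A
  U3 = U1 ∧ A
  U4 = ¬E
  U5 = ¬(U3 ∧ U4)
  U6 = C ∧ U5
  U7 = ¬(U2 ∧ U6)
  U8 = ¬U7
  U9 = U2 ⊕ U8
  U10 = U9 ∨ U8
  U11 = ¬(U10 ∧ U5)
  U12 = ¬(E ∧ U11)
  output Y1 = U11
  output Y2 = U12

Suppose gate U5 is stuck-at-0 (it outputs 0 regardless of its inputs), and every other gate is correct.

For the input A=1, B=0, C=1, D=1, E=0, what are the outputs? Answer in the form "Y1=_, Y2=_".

Propagate with U5 forced: U1=0, U2=1, U3=0, U4=1, U5=0 [stuck-at-0], U6=0, U7=1, U8=0, U9=1, U10=1, U11=1, U12=1.
So the outputs are Y1=1, Y2=1. (Without the fault they would be Y1=0, Y2=1.)

Y1=1, Y2=1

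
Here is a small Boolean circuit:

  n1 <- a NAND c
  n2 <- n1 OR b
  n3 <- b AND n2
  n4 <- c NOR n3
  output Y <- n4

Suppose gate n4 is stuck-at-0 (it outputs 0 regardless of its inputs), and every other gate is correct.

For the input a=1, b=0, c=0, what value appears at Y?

Propagate with n4 forced: n1=1, n2=1, n3=0, n4=0 [stuck-at-0].
So Y = 0. (Without the fault it would be 1.)

0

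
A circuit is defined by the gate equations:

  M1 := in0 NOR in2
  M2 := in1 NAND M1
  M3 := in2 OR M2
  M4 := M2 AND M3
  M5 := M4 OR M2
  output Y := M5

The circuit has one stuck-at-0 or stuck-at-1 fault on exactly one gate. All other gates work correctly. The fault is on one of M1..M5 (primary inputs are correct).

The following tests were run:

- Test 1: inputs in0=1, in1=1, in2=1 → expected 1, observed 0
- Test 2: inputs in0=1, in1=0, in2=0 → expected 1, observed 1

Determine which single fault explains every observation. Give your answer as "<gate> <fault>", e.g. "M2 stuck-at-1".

Fault-free values for test 1 (in0=1, in1=1, in2=1): M1=0, M2=1, M3=1, M4=1, M5=1, giving Y=1. Observed 0.
Test 1: faults giving observed 0 are {M1 stuck-at-1, M2 stuck-at-0, M5 stuck-at-0}.
Test 2 (in0=1, in1=0, in2=0): fault-free M1=0, M2=1, M3=1, M4=1, M5=1 → 1; observed 1. Eliminates M2 stuck-at-0, M5 stuck-at-0.
Only M1 stuck-at-1 is consistent with every test.

M1 stuck-at-1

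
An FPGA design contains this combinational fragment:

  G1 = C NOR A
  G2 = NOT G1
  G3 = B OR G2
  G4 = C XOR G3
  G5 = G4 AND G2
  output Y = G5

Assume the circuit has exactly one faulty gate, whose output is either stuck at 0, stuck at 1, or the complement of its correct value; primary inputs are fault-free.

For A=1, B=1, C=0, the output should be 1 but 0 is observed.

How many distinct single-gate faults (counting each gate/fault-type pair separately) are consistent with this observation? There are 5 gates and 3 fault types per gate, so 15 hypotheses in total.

10

Fault-free: G1=0, G2=1, G3=1, G4=1, G5=1 → 1. Observed 0.
  G1: stuck-at-1, inverted output ✓; others ✗
  G2: stuck-at-0, inverted output ✓; others ✗
  G3: stuck-at-0, inverted output ✓; others ✗
  G4: stuck-at-0, inverted output ✓; others ✗
  G5: stuck-at-0, inverted output ✓; others ✗
Consistent faults: {G1 stuck-at-1, G1 inverted output, G2 stuck-at-0, G2 inverted output, G3 stuck-at-0, G3 inverted output, G4 stuck-at-0, G4 inverted output, G5 stuck-at-0, G5 inverted output} — 10 in all.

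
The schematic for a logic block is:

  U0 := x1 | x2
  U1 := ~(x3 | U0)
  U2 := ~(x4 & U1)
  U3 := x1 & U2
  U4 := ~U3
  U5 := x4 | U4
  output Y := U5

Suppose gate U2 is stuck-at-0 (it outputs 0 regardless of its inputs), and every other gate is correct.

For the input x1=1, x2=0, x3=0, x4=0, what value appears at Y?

Propagate with U2 forced: U0=1, U1=0, U2=0 [stuck-at-0], U3=0, U4=1, U5=1.
So Y = 1. (Without the fault it would be 0.)

1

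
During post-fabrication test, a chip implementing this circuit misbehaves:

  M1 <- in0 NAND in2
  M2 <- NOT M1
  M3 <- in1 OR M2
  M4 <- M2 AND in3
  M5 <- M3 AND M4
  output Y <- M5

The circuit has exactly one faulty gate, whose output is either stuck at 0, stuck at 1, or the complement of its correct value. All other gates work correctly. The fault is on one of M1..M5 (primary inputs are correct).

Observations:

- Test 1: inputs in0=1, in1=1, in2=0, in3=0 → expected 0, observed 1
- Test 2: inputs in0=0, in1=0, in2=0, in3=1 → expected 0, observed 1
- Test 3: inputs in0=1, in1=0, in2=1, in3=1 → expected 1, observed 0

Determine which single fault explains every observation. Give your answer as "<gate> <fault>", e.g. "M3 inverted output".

Fault-free values for test 1 (in0=1, in1=1, in2=0, in3=0): M1=1, M2=0, M3=1, M4=0, M5=0, giving Y=0. Observed 1.
Test 1: faults giving observed 1 are {M4 stuck-at-1, M4 inverted output, M5 stuck-at-1, M5 inverted output}.
Test 2 (in0=0, in1=0, in2=0, in3=1): fault-free M1=1, M2=0, M3=0, M4=0, M5=0 → 0; observed 1. Eliminates M4 stuck-at-1, M4 inverted output.
Test 3 (in0=1, in1=0, in2=1, in3=1): fault-free M1=0, M2=1, M3=1, M4=1, M5=1 → 1; observed 0. Eliminates M5 stuck-at-1.
Only M5 inverted output is consistent with every test.

M5 inverted output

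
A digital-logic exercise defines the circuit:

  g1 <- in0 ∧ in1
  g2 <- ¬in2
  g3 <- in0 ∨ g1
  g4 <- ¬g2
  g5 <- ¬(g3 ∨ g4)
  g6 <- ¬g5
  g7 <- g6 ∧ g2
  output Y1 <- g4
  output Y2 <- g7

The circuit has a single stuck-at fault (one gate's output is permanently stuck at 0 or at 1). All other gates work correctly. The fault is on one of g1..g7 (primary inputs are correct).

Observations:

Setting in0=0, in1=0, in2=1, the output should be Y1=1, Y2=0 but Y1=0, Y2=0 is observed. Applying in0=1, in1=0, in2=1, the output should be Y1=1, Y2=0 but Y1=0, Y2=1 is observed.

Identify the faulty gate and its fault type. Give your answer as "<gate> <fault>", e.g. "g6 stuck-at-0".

Fault-free values for test 1 (in0=0, in1=0, in2=1): g1=0, g2=0, g3=0, g4=1, g5=0, g6=1, g7=0, giving Y1=1, Y2=0. Observed Y1=0, Y2=0.
Test 1: faults giving observed Y1=0, Y2=0 are {g2 stuck-at-1, g4 stuck-at-0}.
Test 2 (in0=1, in1=0, in2=1): fault-free g1=0, g2=0, g3=1, g4=1, g5=0, g6=1, g7=0 → Y1=1, Y2=0; observed Y1=0, Y2=1. Eliminates g4 stuck-at-0.
Only g2 stuck-at-1 is consistent with every test.

g2 stuck-at-1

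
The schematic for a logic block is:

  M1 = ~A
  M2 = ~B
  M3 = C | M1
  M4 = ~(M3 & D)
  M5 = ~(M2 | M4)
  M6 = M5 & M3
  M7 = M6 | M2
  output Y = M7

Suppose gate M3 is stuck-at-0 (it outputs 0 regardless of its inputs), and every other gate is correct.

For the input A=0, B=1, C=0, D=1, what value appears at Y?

Propagate with M3 forced: M1=1, M2=0, M3=0 [stuck-at-0], M4=1, M5=0, M6=0, M7=0.
So Y = 0. (Without the fault it would be 1.)

0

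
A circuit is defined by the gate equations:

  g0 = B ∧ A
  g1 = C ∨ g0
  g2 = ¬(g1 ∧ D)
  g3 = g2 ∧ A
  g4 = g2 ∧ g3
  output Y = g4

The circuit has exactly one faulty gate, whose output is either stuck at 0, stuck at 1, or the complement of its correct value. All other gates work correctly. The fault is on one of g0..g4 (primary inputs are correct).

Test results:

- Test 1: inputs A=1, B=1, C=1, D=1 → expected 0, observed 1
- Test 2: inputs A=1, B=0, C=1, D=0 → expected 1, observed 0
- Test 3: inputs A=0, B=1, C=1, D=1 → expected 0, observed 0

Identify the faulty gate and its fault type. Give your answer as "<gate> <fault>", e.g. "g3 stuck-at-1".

Fault-free values for test 1 (A=1, B=1, C=1, D=1): g0=1, g1=1, g2=0, g3=0, g4=0, giving Y=0. Observed 1.
Test 1: faults giving observed 1 are {g1 stuck-at-0, g1 inverted output, g2 stuck-at-1, g2 inverted output, g4 stuck-at-1, g4 inverted output}.
Test 2 (A=1, B=0, C=1, D=0): fault-free g0=0, g1=1, g2=1, g3=1, g4=1 → 1; observed 0. Eliminates g1 stuck-at-0, g1 inverted output, g2 stuck-at-1, g4 stuck-at-1.
Test 3 (A=0, B=1, C=1, D=1): fault-free g0=0, g1=1, g2=0, g3=0, g4=0 → 0; observed 0. Eliminates g4 inverted output.
Only g2 inverted output is consistent with every test.

g2 inverted output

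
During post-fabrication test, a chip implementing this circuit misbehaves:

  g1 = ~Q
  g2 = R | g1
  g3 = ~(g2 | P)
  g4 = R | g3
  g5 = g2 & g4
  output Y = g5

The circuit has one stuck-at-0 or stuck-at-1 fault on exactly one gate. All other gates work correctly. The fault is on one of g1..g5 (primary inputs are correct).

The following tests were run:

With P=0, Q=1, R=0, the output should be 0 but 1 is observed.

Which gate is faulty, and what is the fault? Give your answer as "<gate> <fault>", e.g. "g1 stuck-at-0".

Fault-free values for test 1 (P=0, Q=1, R=0): g1=0, g2=0, g3=1, g4=1, g5=0, giving Y=0. Observed 1.
Test 1: faults giving observed 1 are {g5 stuck-at-1}.
Only g5 stuck-at-1 is consistent with every test.

g5 stuck-at-1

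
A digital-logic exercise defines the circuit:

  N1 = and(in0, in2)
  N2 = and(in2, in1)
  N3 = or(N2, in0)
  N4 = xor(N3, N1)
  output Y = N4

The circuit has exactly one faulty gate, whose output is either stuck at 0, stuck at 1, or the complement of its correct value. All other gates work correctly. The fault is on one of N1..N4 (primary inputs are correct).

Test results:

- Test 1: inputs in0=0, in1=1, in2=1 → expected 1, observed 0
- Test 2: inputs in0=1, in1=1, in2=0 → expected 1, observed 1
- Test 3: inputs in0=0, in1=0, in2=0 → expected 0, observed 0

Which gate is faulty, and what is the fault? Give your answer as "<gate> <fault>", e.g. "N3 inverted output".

Fault-free values for test 1 (in0=0, in1=1, in2=1): N1=0, N2=1, N3=1, N4=1, giving Y=1. Observed 0.
Test 1: faults giving observed 0 are {N1 stuck-at-1, N1 inverted output, N2 stuck-at-0, N2 inverted output, N3 stuck-at-0, N3 inverted output, N4 stuck-at-0, N4 inverted output}.
Test 2 (in0=1, in1=1, in2=0): fault-free N1=0, N2=0, N3=1, N4=1 → 1; observed 1. Eliminates N1 stuck-at-1, N1 inverted output, N3 stuck-at-0, N3 inverted output, N4 stuck-at-0, N4 inverted output.
Test 3 (in0=0, in1=0, in2=0): fault-free N1=0, N2=0, N3=0, N4=0 → 0; observed 0. Eliminates N2 inverted output.
Only N2 stuck-at-0 is consistent with every test.

N2 stuck-at-0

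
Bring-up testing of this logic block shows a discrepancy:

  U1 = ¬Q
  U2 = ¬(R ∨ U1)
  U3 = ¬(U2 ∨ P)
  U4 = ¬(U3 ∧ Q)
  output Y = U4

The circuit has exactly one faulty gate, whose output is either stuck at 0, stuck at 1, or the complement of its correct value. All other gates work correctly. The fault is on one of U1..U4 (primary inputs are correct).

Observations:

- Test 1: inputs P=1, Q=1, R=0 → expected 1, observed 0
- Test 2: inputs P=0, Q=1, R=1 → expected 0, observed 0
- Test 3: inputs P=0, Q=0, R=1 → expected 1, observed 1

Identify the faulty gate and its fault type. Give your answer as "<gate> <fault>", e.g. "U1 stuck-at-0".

Fault-free values for test 1 (P=1, Q=1, R=0): U1=0, U2=1, U3=0, U4=1, giving Y=1. Observed 0.
Test 1: faults giving observed 0 are {U3 stuck-at-1, U3 inverted output, U4 stuck-at-0, U4 inverted output}.
Test 2 (P=0, Q=1, R=1): fault-free U1=0, U2=0, U3=1, U4=0 → 0; observed 0. Eliminates U3 inverted output, U4 inverted output.
Test 3 (P=0, Q=0, R=1): fault-free U1=1, U2=0, U3=1, U4=1 → 1; observed 1. Eliminates U4 stuck-at-0.
Only U3 stuck-at-1 is consistent with every test.

U3 stuck-at-1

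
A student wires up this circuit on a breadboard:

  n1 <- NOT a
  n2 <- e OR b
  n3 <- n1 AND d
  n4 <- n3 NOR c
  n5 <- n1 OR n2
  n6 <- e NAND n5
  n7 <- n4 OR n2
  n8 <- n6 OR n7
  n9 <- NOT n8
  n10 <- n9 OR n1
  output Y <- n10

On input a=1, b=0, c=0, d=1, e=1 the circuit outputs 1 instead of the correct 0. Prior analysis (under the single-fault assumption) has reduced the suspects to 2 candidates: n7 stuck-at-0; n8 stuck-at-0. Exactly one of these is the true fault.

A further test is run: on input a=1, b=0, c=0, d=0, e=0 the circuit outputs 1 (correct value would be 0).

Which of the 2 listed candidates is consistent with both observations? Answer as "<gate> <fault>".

Evaluate each candidate on input a=1, b=0, c=0, d=0, e=0:
  n7 stuck-at-0: n1=0, n2=0, n3=0, n4=1, n5=0, n6=1, n7=0 [stuck-at-0], n8=1, n9=0, n10=0 → 0 — eliminated
  n8 stuck-at-0: n1=0, n2=0, n3=0, n4=1, n5=0, n6=1, n7=1, n8=0 [stuck-at-0], n9=1, n10=1 → 1 — matches
Only n8 stuck-at-0 reproduces the observed 1.

n8 stuck-at-0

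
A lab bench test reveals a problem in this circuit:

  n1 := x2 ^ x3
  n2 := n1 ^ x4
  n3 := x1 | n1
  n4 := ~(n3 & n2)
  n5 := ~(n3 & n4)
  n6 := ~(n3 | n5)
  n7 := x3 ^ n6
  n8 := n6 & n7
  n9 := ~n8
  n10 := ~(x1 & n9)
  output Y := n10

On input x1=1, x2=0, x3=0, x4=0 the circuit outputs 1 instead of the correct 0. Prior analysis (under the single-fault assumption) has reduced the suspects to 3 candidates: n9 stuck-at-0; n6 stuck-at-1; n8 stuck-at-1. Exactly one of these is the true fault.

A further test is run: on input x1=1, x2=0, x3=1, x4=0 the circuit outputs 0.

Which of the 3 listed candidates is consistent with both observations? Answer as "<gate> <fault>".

n6 stuck-at-1

Evaluate each candidate on input x1=1, x2=0, x3=1, x4=0:
  n9 stuck-at-0: n1=1, n2=1, n3=1, n4=0, n5=1, n6=0, n7=1, n8=0, n9=0 [stuck-at-0], n10=1 → 1 — eliminated
  n6 stuck-at-1: n1=1, n2=1, n3=1, n4=0, n5=1, n6=1 [stuck-at-1], n7=0, n8=0, n9=1, n10=0 → 0 — matches
  n8 stuck-at-1: n1=1, n2=1, n3=1, n4=0, n5=1, n6=0, n7=1, n8=1 [stuck-at-1], n9=0, n10=1 → 1 — eliminated
Only n6 stuck-at-1 reproduces the observed 0.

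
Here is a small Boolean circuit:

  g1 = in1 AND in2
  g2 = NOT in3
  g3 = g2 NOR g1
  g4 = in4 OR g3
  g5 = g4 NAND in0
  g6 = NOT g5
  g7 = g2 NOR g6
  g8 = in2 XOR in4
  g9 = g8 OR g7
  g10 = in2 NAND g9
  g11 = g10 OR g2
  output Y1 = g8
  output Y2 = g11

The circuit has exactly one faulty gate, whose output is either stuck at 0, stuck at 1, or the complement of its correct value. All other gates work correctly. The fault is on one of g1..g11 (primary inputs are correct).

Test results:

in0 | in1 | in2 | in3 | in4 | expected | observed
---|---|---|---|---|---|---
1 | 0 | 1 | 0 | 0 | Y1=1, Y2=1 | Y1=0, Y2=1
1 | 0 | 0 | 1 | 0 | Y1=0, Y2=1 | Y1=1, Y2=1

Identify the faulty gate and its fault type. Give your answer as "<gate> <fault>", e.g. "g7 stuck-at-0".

g8 inverted output

Fault-free values for test 1 (in0=1, in1=0, in2=1, in3=0, in4=0): g1=0, g2=1, g3=0, g4=0, g5=1, g6=0, g7=0, g8=1, g9=1, g10=0, g11=1, giving Y1=1, Y2=1. Observed Y1=0, Y2=1.
Test 1: faults giving observed Y1=0, Y2=1 are {g8 stuck-at-0, g8 inverted output}.
Test 2 (in0=1, in1=0, in2=0, in3=1, in4=0): fault-free g1=0, g2=0, g3=1, g4=1, g5=0, g6=1, g7=0, g8=0, g9=0, g10=1, g11=1 → Y1=0, Y2=1; observed Y1=1, Y2=1. Eliminates g8 stuck-at-0.
Only g8 inverted output is consistent with every test.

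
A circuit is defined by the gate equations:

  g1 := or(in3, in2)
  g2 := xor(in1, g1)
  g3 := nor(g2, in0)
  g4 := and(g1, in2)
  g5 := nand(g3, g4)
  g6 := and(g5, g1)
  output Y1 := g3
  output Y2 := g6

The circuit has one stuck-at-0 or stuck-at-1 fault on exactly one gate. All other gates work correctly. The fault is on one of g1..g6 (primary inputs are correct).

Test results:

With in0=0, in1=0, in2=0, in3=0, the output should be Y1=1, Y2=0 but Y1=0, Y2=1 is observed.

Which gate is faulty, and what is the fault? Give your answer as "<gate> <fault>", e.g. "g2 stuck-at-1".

Fault-free values for test 1 (in0=0, in1=0, in2=0, in3=0): g1=0, g2=0, g3=1, g4=0, g5=1, g6=0, giving Y1=1, Y2=0. Observed Y1=0, Y2=1.
Test 1: faults giving observed Y1=0, Y2=1 are {g1 stuck-at-1}.
Only g1 stuck-at-1 is consistent with every test.

g1 stuck-at-1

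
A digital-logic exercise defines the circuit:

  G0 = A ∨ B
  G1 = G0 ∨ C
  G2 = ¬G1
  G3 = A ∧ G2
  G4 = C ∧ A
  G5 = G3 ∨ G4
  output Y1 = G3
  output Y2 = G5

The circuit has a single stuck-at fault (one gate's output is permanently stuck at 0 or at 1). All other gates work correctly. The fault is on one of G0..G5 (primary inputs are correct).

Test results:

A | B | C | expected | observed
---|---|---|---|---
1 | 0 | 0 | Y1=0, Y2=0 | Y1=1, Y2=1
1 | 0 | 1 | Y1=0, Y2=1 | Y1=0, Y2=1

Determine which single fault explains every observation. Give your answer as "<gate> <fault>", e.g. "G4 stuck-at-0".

Fault-free values for test 1 (A=1, B=0, C=0): G0=1, G1=1, G2=0, G3=0, G4=0, G5=0, giving Y1=0, Y2=0. Observed Y1=1, Y2=1.
Test 1: faults giving observed Y1=1, Y2=1 are {G0 stuck-at-0, G1 stuck-at-0, G2 stuck-at-1, G3 stuck-at-1}.
Test 2 (A=1, B=0, C=1): fault-free G0=1, G1=1, G2=0, G3=0, G4=1, G5=1 → Y1=0, Y2=1; observed Y1=0, Y2=1. Eliminates G1 stuck-at-0, G2 stuck-at-1, G3 stuck-at-1.
Only G0 stuck-at-0 is consistent with every test.

G0 stuck-at-0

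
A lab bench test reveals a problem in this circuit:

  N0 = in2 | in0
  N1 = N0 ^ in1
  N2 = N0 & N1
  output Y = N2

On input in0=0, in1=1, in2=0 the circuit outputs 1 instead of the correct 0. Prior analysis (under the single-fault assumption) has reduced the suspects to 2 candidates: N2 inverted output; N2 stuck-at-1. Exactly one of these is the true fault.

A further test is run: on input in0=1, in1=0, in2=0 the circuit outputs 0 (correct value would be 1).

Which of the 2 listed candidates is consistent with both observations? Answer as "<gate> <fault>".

Evaluate each candidate on input in0=1, in1=0, in2=0:
  N2 inverted output: N0=1, N1=1, N2=0 [inverted output] → 0 — matches
  N2 stuck-at-1: N0=1, N1=1, N2=1 [stuck-at-1] → 1 — eliminated
Only N2 inverted output reproduces the observed 0.

N2 inverted output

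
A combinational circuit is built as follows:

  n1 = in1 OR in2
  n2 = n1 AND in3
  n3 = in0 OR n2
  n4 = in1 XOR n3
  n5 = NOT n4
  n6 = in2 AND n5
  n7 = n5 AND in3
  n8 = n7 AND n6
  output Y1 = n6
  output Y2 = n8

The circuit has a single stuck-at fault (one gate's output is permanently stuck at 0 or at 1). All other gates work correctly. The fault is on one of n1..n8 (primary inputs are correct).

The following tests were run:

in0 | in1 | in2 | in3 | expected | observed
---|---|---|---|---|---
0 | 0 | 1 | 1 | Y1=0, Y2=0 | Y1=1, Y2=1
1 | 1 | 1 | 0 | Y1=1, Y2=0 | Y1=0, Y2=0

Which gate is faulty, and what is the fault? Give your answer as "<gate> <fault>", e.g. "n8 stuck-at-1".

n3 stuck-at-0

Fault-free values for test 1 (in0=0, in1=0, in2=1, in3=1): n1=1, n2=1, n3=1, n4=1, n5=0, n6=0, n7=0, n8=0, giving Y1=0, Y2=0. Observed Y1=1, Y2=1.
Test 1: faults giving observed Y1=1, Y2=1 are {n1 stuck-at-0, n2 stuck-at-0, n3 stuck-at-0, n4 stuck-at-0, n5 stuck-at-1}.
Test 2 (in0=1, in1=1, in2=1, in3=0): fault-free n1=1, n2=0, n3=1, n4=0, n5=1, n6=1, n7=0, n8=0 → Y1=1, Y2=0; observed Y1=0, Y2=0. Eliminates n1 stuck-at-0, n2 stuck-at-0, n4 stuck-at-0, n5 stuck-at-1.
Only n3 stuck-at-0 is consistent with every test.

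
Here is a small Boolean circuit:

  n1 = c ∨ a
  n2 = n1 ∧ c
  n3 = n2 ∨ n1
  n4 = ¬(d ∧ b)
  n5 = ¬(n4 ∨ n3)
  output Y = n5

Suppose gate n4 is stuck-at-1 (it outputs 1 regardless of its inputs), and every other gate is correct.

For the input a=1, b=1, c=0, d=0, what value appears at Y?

Propagate with n4 forced: n1=1, n2=0, n3=1, n4=1 [stuck-at-1], n5=0.
So Y = 0. (Same as the fault-free value — the fault is masked on this input.)

0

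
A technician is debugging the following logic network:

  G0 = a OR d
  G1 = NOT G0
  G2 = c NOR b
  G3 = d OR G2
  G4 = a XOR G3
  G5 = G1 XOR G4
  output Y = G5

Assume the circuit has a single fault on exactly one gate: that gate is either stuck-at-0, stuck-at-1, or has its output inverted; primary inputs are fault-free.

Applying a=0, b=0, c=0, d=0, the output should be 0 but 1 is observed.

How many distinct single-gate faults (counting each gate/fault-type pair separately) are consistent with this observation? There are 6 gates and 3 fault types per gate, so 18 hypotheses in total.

Fault-free: G0=0, G1=1, G2=1, G3=1, G4=1, G5=0 → 0. Observed 1.
  G0: stuck-at-1, inverted output ✓; others ✗
  G1: stuck-at-0, inverted output ✓; others ✗
  G2: stuck-at-0, inverted output ✓; others ✗
  G3: stuck-at-0, inverted output ✓; others ✗
  G4: stuck-at-0, inverted output ✓; others ✗
  G5: stuck-at-1, inverted output ✓; others ✗
Consistent faults: {G0 stuck-at-1, G0 inverted output, G1 stuck-at-0, G1 inverted output, G2 stuck-at-0, G2 inverted output, G3 stuck-at-0, G3 inverted output, G4 stuck-at-0, G4 inverted output, G5 stuck-at-1, G5 inverted output} — 12 in all.

12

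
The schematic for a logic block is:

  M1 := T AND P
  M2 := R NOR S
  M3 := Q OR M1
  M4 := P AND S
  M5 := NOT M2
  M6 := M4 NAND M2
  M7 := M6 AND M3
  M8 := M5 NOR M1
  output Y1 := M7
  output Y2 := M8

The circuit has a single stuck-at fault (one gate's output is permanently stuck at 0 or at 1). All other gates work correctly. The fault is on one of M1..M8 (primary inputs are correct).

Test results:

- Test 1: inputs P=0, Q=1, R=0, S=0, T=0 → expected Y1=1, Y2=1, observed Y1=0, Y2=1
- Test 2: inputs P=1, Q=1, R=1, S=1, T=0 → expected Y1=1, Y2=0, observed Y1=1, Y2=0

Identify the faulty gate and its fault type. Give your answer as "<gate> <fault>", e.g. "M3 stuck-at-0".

Fault-free values for test 1 (P=0, Q=1, R=0, S=0, T=0): M1=0, M2=1, M3=1, M4=0, M5=0, M6=1, M7=1, M8=1, giving Y1=1, Y2=1. Observed Y1=0, Y2=1.
Test 1: faults giving observed Y1=0, Y2=1 are {M3 stuck-at-0, M4 stuck-at-1, M6 stuck-at-0, M7 stuck-at-0}.
Test 2 (P=1, Q=1, R=1, S=1, T=0): fault-free M1=0, M2=0, M3=1, M4=1, M5=1, M6=1, M7=1, M8=0 → Y1=1, Y2=0; observed Y1=1, Y2=0. Eliminates M3 stuck-at-0, M6 stuck-at-0, M7 stuck-at-0.
Only M4 stuck-at-1 is consistent with every test.

M4 stuck-at-1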